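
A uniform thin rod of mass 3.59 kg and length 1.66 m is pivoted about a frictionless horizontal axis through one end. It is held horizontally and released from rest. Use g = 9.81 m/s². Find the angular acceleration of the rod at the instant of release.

About the pivot, I = (1/3)ML² = (1/3)(3.59)(1.66)² = 3.298 kg·m².
The weight acts at the center, a distance L/2 = 0.8300 m from the pivot; τ = Mg(L/2) = 29.23 N·m.
α = τ/I = 29.23/3.298 = 8.864 rad/s².

α ≈ 8.86 rad/s²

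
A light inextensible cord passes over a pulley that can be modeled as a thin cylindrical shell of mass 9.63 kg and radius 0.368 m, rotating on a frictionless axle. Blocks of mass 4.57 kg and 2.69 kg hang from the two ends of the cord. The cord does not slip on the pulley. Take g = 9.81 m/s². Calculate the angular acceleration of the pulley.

α ≈ 2.97 rad/s²

I = MR² = (9.63)(0.368)² = 1.304 kg·m².
Heavier block: m₁g − T₁ = m₁a. Lighter block: T₂ − m₂g = m₂a.
Pulley: (T₁ − T₂)R = Iα = I(a/R), so T₁ − T₂ = (I/R²)a = 1·M_p a = 9.630·a.
Adding the three: (m₁ − m₂)g = (m₁ + m₂ + 9.630)a, so a = (4.57 − 2.69)(9.81)/(4.57 + 2.69 + 9.630) = 1.092 m/s².
α = a/R = 1.092/0.368 = 2.967 rad/s².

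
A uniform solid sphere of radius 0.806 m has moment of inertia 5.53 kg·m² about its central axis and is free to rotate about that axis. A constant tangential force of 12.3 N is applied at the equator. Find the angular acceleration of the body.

τ = F R = (12.3)(0.806) = 9.914 N·m.
Newton's second law for rotation, τ = Iα, gives α = τ/I = 9.914/5.530 = 1.793 rad/s².

α ≈ 1.79 rad/s²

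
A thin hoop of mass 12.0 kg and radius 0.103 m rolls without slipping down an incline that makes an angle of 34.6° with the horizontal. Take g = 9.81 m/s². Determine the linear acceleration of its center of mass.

a ≈ 2.79 m/s²

Translation along the incline: Mg sinθ − f = Ma.
Rotation about the center: fR = Iα with I = MR². No-slip gives a = αR, so f = (I/R²)a = M a.
Substituting: Mg sinθ = (1 + 1.000)Ma, so a = g sinθ/(1 + 1.000) = (9.81) sin 34.6° / 2.000 = 2.785 m/s².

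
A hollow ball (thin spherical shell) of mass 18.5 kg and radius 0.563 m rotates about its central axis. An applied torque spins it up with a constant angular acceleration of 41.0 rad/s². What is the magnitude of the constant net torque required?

I = (2/3)MR² = (2/3)(18.5)(0.563)² = 3.909 kg·m².
τ = Iα = (3.909)(41.00) = 160.3 N·m.

τ ≈ 160 N·m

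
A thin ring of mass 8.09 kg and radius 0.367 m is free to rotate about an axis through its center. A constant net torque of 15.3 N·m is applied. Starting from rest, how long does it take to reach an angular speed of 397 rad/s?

I = MR² = (8.09)(0.367)² = 1.090 kg·m².
α = τ/I = 15.3/1.090 = 14.04 rad/s².
ω = αt ⇒ t = ω/α = 397/14.04 = 28.27 s.

t ≈ 28.3 s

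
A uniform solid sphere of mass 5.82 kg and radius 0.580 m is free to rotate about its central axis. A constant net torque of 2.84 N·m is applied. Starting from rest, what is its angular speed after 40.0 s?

I = (2/5)MR² = (2/5)(5.82)(0.580)² = 0.7831 kg·m².
α = τ/I = 2.84/0.7831 = 3.626 rad/s².
ω = ω₀ + αt = 0 + (3.626)(40.0) = 145.1 rad/s.

ω ≈ 145 rad/s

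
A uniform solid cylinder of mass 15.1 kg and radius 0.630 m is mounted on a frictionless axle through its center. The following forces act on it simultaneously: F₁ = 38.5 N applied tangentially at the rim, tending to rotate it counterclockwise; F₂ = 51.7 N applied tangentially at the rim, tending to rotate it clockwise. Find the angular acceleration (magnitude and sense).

I = ½MR² = (1/2)(15.1)(0.630)² = 2.997 kg·m².
Taking counterclockwise as positive: τ₁ = +(38.5)(0.630) = +24.25 N·m; τ₂ = −(51.7)(0.630) = −32.57 N·m.
Net torque τ = -8.316 N·m.
α = τ/I = -8.316/2.997 = -2.775 rad/s².

α ≈ 2.78 rad/s², clockwise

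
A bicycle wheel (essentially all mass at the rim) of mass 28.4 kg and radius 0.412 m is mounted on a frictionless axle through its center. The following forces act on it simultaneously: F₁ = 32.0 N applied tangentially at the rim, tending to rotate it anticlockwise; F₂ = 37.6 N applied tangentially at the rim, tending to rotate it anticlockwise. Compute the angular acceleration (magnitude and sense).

α ≈ 5.95 rad/s², anticlockwise

I = MR² = (28.4)(0.412)² = 4.821 kg·m².
Taking anticlockwise as positive: τ₁ = +(32.0)(0.412) = +13.18 N·m; τ₂ = +(37.6)(0.412) = +15.49 N·m.
Net torque τ = 28.68 N·m.
α = τ/I = 28.68/4.821 = 5.948 rad/s².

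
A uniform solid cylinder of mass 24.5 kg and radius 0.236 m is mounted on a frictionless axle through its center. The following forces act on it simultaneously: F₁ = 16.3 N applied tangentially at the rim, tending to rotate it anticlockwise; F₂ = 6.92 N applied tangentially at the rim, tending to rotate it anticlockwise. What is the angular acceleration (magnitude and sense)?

α ≈ 8.03 rad/s², anticlockwise

I = ½MR² = (1/2)(24.5)(0.236)² = 0.6823 kg·m².
Taking anticlockwise as positive: τ₁ = +(16.3)(0.236) = +3.847 N·m; τ₂ = +(6.92)(0.236) = +1.633 N·m.
Net torque τ = 5.480 N·m.
α = τ/I = 5.480/0.6823 = 8.032 rad/s².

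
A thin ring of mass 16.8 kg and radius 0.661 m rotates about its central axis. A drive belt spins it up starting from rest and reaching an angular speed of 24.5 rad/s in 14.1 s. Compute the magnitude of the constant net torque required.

τ ≈ 12.8 N·m

I = MR² = (16.8)(0.661)² = 7.340 kg·m².
α = Δω/Δt = (24.5 − 0)/14.1 = 1.738 rad/s².
τ = Iα = (7.340)(1.738) = 12.75 N·m.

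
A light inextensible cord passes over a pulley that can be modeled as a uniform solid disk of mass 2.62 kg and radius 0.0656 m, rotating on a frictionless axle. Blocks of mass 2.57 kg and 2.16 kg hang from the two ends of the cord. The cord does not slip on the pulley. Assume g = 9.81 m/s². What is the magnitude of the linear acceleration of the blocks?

I = ½MR² = (1/2)(2.62)(0.0656)² = 0.005637 kg·m².
Heavier block: m₁g − T₁ = m₁a. Lighter block: T₂ − m₂g = m₂a.
Pulley: (T₁ − T₂)R = Iα = I(a/R), so T₁ − T₂ = (I/R²)a = (1/2)M_p a = 1.310·a.
Adding the three: (m₁ − m₂)g = (m₁ + m₂ + 1.310)a, so a = (2.57 − 2.16)(9.81)/(2.57 + 2.16 + 1.310) = 0.6659 m/s².

a ≈ 0.666 m/s²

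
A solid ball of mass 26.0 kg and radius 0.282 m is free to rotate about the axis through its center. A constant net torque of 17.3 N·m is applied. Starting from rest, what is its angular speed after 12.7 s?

I = (2/5)MR² = (2/5)(26.0)(0.282)² = 0.8270 kg·m².
α = τ/I = 17.3/0.8270 = 20.92 rad/s².
ω = ω₀ + αt = 0 + (20.92)(12.7) = 265.7 rad/s.

ω ≈ 266 rad/s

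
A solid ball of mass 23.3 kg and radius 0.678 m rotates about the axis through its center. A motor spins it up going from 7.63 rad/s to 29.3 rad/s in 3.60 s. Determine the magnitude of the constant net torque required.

I = (2/5)MR² = (2/5)(23.3)(0.678)² = 4.284 kg·m².
α = Δω/Δt = (29.3 − 7.63)/3.60 = 6.019 rad/s².
τ = Iα = (4.284)(6.019) = 25.79 N·m.

τ ≈ 25.8 N·m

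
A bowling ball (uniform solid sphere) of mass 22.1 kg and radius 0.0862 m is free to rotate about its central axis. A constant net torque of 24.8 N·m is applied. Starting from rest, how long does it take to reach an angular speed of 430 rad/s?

I = (2/5)MR² = (2/5)(22.1)(0.0862)² = 0.06569 kg·m².
α = τ/I = 24.8/0.06569 = 377.6 rad/s².
ω = αt ⇒ t = ω/α = 430/377.6 = 1.139 s.

t ≈ 1.14 s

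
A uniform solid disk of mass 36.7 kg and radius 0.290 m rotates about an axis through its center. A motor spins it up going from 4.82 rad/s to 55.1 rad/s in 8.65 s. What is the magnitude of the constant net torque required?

τ ≈ 8.97 N·m

I = ½MR² = (1/2)(36.7)(0.290)² = 1.543 kg·m².
α = Δω/Δt = (55.1 − 4.82)/8.65 = 5.813 rad/s².
τ = Iα = (1.543)(5.813) = 8.970 N·m.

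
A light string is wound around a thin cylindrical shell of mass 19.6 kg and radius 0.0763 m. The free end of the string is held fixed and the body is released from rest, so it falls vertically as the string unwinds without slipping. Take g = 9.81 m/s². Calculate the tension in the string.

Translation: Mg − T = Ma. Rotation about the center: TR = Iα with I = MR².
With a = αR: T = (I/R²)a = M a, so Mg = (1 + 1.000)Ma.
a = g/(1 + 1.000) = 9.81/2.000 = 4.905 m/s².
T = 1.000·M·a = (1.000)(19.6)(4.905) = 96.14 N.

T ≈ 96.1 N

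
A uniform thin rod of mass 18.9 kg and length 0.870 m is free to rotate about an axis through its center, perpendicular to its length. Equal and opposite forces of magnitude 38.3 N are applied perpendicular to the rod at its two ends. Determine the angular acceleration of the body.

I = (1/12)ML² = (1/12)(18.9)(0.870)² = 1.192 kg·m².
The couple gives τ = F·(L/2) + F·(L/2) = F L = (38.3)(0.870) = 33.32 N·m.
Newton's second law for rotation, τ = Iα, gives α = τ/I = 33.32/1.192 = 27.95 rad/s².

α ≈ 28.0 rad/s²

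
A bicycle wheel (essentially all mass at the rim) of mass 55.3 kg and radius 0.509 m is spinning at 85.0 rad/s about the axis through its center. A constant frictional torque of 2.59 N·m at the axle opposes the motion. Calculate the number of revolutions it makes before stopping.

I = MR² = (55.3)(0.509)² = 14.33 kg·m².
The net torque has magnitude 2.59 N·m, opposing ω.
|α| = τ/I = 2.590/14.33 = 0.1808 rad/s² (deceleration).
ω² = ω₀² − 2|α|θ with ω = 0 ⇒ θ = ω₀²/(2|α|) = 19980 rad = 3180 rev.

≈ 3180 revolutions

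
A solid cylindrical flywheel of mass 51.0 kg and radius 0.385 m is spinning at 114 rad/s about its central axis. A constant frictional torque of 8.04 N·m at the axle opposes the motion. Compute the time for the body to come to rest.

I = ½MR² = (1/2)(51.0)(0.385)² = 3.780 kg·m².
The net torque has magnitude 8.04 N·m, opposing ω.
|α| = τ/I = 8.040/3.780 = 2.127 rad/s² (deceleration).
0 = ω₀ − |α|t ⇒ t = ω₀/|α| = 114/2.127 = 53.59 s.

t ≈ 53.6 s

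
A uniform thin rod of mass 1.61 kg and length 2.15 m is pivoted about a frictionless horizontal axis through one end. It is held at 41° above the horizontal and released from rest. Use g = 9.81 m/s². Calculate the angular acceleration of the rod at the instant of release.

About the pivot, I = (1/3)ML² = (1/3)(1.61)(2.15)² = 2.481 kg·m².
The weight acts at the center, a distance L/2 = 1.075 m from the pivot; τ = Mg(L/2) cos 41° = 12.81 N·m.
α = τ/I = 12.81/2.481 = 5.165 rad/s².

α ≈ 5.17 rad/s²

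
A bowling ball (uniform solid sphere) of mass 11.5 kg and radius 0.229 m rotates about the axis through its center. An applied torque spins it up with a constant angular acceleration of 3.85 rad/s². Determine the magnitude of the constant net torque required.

I = (2/5)MR² = (2/5)(11.5)(0.229)² = 0.2412 kg·m².
τ = Iα = (0.2412)(3.850) = 0.9287 N·m.

τ ≈ 0.929 N·m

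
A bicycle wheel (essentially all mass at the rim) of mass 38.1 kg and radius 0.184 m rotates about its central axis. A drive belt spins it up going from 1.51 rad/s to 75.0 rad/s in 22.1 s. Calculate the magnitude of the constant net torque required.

τ ≈ 4.29 N·m

I = MR² = (38.1)(0.184)² = 1.290 kg·m².
α = Δω/Δt = (75.0 − 1.51)/22.1 = 3.325 rad/s².
τ = Iα = (1.290)(3.325) = 4.289 N·m.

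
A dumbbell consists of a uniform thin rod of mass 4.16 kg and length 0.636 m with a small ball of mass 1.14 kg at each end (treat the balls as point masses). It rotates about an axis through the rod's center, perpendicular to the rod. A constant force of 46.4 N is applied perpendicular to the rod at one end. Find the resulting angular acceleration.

α ≈ 39.8 rad/s²

I_rod = (1/12)ML² = (1/12)(4.16)(0.636)² = 0.1402 kg·m².
I_balls = 2·m·(L/2)² = 2(1.14)(0.3180)² = 0.2306 kg·m².
Total I = 0.3708 kg·m².
τ = F·(L/2) = (46.4)(0.318) = 14.76 N·m.
α = τ/I = 14.76/0.3708 = 39.79 rad/s².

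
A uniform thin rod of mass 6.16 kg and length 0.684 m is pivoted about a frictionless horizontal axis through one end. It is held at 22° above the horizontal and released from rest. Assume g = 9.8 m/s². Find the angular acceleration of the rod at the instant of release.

α ≈ 19.9 rad/s²

About the pivot, I = (1/3)ML² = (1/3)(6.16)(0.684)² = 0.9607 kg·m².
The weight acts at the center, a distance L/2 = 0.3420 m from the pivot; τ = Mg(L/2) cos 22° = 19.14 N·m.
α = τ/I = 19.14/0.9607 = 19.93 rad/s².
(Equivalently α = (3g/(2L)) cos 22° = 19.93 rad/s².)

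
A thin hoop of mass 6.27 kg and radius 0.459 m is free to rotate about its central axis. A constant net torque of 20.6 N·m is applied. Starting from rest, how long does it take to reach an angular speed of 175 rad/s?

t ≈ 11.2 s

I = MR² = (6.27)(0.459)² = 1.321 kg·m².
α = τ/I = 20.6/1.321 = 15.59 rad/s².
ω = αt ⇒ t = ω/α = 175/15.59 = 11.22 s.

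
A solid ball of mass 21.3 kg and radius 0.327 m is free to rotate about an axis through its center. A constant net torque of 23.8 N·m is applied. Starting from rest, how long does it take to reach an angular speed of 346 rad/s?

t ≈ 13.2 s

I = (2/5)MR² = (2/5)(21.3)(0.327)² = 0.9110 kg·m².
α = τ/I = 23.8/0.9110 = 26.12 rad/s².
ω = αt ⇒ t = ω/α = 346/26.12 = 13.24 s.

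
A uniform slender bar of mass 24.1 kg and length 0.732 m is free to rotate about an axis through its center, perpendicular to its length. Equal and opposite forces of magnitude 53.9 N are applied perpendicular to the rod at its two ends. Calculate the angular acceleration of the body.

I = (1/12)ML² = (1/12)(24.1)(0.732)² = 1.076 kg·m².
The couple gives τ = F·(L/2) + F·(L/2) = F L = (53.9)(0.732) = 39.45 N·m.
From τ = Iα: α = 39.45/1.076 = 36.66 rad/s².

α ≈ 36.7 rad/s²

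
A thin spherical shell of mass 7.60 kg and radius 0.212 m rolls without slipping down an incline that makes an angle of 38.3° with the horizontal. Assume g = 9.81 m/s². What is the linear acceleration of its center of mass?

Translation along the incline: Mg sinθ − f = Ma.
Rotation about the center: fR = Iα with I = (2/3)MR². No-slip gives a = αR, so f = (I/R²)a = (2/3)M a.
Substituting: Mg sinθ = (1 + 0.6667)Ma, so a = g sinθ/(1 + 0.6667) = (9.81) sin 38.3° / 1.667 = 3.648 m/s².

a ≈ 3.65 m/s²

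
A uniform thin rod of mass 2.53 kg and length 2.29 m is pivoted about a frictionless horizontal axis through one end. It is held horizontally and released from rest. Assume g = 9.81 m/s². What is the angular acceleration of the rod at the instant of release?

α ≈ 6.43 rad/s²

About the pivot, I = (1/3)ML² = (1/3)(2.53)(2.29)² = 4.423 kg·m².
The weight acts at the center, a distance L/2 = 1.145 m from the pivot; τ = Mg(L/2) = 28.42 N·m.
α = τ/I = 28.42/4.423 = 6.426 rad/s².
(Equivalently α = (3g/(2L)) = 6.426 rad/s².)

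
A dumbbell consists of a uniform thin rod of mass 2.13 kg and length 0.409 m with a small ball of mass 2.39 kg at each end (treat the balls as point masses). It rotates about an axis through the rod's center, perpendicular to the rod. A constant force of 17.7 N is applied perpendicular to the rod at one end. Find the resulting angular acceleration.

α ≈ 15.8 rad/s²

I_rod = (1/12)ML² = (1/12)(2.13)(0.409)² = 0.02969 kg·m².
I_balls = 2·m·(L/2)² = 2(2.39)(0.2045)² = 0.1999 kg·m².
Total I = 0.2296 kg·m².
τ = F·(L/2) = (17.7)(0.204) = 3.620 N·m.
α = τ/I = 3.620/0.2296 = 15.77 rad/s².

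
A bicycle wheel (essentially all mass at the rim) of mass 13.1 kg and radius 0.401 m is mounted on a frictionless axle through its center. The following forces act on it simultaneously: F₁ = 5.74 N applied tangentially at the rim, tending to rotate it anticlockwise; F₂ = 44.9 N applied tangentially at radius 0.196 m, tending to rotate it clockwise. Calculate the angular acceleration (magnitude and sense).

α ≈ 3.09 rad/s², clockwise

I = MR² = (13.1)(0.401)² = 2.106 kg·m².
Taking anticlockwise as positive: τ₁ = +(5.74)(0.401) = +2.302 N·m; τ₂ = −(44.9)(0.196) = −8.800 N·m.
Net torque τ = -6.499 N·m.
α = τ/I = -6.499/2.106 = -3.085 rad/s².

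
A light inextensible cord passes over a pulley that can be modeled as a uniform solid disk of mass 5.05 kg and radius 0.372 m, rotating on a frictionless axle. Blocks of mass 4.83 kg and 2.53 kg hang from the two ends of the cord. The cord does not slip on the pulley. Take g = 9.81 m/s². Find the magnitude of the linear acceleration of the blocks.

a ≈ 2.28 m/s²

I = ½MR² = (1/2)(5.05)(0.372)² = 0.3494 kg·m².
Heavier block: m₁g − T₁ = m₁a. Lighter block: T₂ − m₂g = m₂a.
Pulley: (T₁ − T₂)R = Iα = I(a/R), so T₁ − T₂ = (I/R²)a = (1/2)M_p a = 2.525·a.
Adding the three: (m₁ − m₂)g = (m₁ + m₂ + 2.525)a, so a = (4.83 − 2.53)(9.81)/(4.83 + 2.53 + 2.525) = 2.283 m/s².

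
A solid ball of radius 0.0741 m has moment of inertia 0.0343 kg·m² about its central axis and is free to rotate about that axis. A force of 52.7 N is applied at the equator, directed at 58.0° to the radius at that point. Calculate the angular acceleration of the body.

α ≈ 96.6 rad/s²

Only the tangential component produces torque: τ = F R sinθ = (52.7)(0.0741) sin 58.0° = 3.312 N·m.
Newton's second law for rotation, τ = Iα, gives α = τ/I = 3.312/0.03430 = 96.55 rad/s².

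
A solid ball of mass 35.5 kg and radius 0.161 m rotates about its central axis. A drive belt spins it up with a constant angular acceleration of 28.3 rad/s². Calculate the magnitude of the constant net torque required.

τ ≈ 10.4 N·m

I = (2/5)MR² = (2/5)(35.5)(0.161)² = 0.3681 kg·m².
τ = Iα = (0.3681)(28.30) = 10.42 N·m.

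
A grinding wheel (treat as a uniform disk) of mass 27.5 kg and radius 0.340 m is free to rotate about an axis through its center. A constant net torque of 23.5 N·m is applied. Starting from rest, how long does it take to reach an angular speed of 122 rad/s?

t ≈ 8.25 s

I = ½MR² = (1/2)(27.5)(0.340)² = 1.590 kg·m².
α = τ/I = 23.5/1.590 = 14.78 rad/s².
ω = αt ⇒ t = ω/α = 122/14.78 = 8.252 s.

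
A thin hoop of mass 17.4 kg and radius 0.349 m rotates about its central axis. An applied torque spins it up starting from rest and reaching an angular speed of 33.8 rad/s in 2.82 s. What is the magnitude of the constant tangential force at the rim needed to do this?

I = MR² = (17.4)(0.349)² = 2.119 kg·m².
α = Δω/Δt = (33.8 − 0)/2.82 = 11.99 rad/s².
The required torque is τ = Iα = (2.119)(11.99) = 25.40 N·m.
A tangential force at the rim gives τ = FR, so F = τ/R = 25.40/0.349 = 72.79 N.

F ≈ 72.8 N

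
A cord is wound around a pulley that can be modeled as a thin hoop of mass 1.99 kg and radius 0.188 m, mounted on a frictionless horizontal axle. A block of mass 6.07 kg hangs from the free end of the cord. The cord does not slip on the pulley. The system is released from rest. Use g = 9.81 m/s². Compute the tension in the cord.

T ≈ 14.7 N

I = MR² = (1.99)(0.188)² = 0.07033 kg·m².
Block: mg − T = ma. Pulley: TR = Iα. No-slip: a = αR, so T = (I/R²)a = 1.990·a.
Then mg = (m + 1.990)a, so a = (6.07)(9.81)/(6.07 + 1.990) = 7.388 m/s².
T = 1.990·a = 14.70 N.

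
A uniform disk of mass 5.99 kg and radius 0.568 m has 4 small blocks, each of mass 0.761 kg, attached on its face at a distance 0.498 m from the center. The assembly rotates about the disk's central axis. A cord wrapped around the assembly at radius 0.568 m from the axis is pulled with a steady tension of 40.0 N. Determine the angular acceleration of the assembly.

I_disk = ½MR² = ½(5.99)(0.568)² = 0.9663 kg·m².
I_blocks = 4·m·r² = 4(0.761)(0.498)² = 0.7549 kg·m².
Total I = 1.721 kg·m².
τ = F r = (40.0)(0.568) = 22.72 N·m.
α = τ/I = 22.72/1.721 = 13.20 rad/s².

α ≈ 13.2 rad/s²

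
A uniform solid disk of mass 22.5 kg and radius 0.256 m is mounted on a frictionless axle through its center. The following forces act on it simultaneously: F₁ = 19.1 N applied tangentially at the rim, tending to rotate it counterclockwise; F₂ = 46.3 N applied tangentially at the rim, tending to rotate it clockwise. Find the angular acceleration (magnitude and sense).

I = ½MR² = (1/2)(22.5)(0.256)² = 0.7373 kg·m².
Taking counterclockwise as positive: τ₁ = +(19.1)(0.256) = +4.890 N·m; τ₂ = −(46.3)(0.256) = −11.85 N·m.
Net torque τ = -6.963 N·m.
α = τ/I = -6.963/0.7373 = -9.444 rad/s².

α ≈ 9.44 rad/s², clockwise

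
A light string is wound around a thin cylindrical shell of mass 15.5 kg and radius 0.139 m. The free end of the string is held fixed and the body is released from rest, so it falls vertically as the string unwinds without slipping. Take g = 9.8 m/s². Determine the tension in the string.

T ≈ 76.0 N

Translation: Mg − T = Ma. Rotation about the center: TR = Iα with I = MR².
With a = αR: T = (I/R²)a = M a, so Mg = (1 + 1.000)Ma.
a = g/(1 + 1.000) = 9.8/2.000 = 4.900 m/s².
T = 1.000·M·a = (1.000)(15.5)(4.900) = 75.95 N.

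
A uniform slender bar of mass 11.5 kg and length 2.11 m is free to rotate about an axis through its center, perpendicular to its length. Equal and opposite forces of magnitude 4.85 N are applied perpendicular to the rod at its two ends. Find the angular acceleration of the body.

α ≈ 2.40 rad/s²

I = (1/12)ML² = (1/12)(11.5)(2.11)² = 4.267 kg·m².
The couple gives τ = F·(L/2) + F·(L/2) = F L = (4.85)(2.11) = 10.23 N·m.
Newton's second law for rotation, τ = Iα, gives α = τ/I = 10.23/4.267 = 2.399 rad/s².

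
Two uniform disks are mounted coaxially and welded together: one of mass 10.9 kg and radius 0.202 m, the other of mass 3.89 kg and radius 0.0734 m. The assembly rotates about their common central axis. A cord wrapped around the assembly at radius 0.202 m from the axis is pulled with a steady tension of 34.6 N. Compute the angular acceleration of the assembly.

α ≈ 30.0 rad/s²

I = ½M₁R₁² + ½M₂R₂² = ½(10.9)(0.202)² + ½(3.89)(0.0734)² = 0.2329 kg·m².
τ = F r = (34.6)(0.202) = 6.989 N·m.
α = τ/I = 6.989/0.2329 = 30.01 rad/s².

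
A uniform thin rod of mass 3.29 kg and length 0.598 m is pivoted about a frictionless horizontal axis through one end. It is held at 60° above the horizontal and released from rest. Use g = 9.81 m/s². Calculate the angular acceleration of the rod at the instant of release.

About the pivot, I = (1/3)ML² = (1/3)(3.29)(0.598)² = 0.3922 kg·m².
The weight acts at the center, a distance L/2 = 0.2990 m from the pivot; τ = Mg(L/2) cos 60° = 4.825 N·m.
α = τ/I = 4.825/0.3922 = 12.30 rad/s².
(Equivalently α = (3g/(2L)) cos 60° = 12.30 rad/s².)

α ≈ 12.3 rad/s²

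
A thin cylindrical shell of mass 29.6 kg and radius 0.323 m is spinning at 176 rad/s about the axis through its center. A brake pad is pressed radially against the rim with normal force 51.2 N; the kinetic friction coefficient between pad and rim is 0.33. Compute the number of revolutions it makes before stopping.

I = MR² = (29.6)(0.323)² = 3.088 kg·m².
Friction force f = μN = (0.33)(51.2) = 16.90 N at the rim; torque magnitude τ = fR = 5.457 N·m, opposing ω.
|α| = τ/I = 5.457/3.088 = 1.767 rad/s² (deceleration).
ω² = ω₀² − 2|α|θ with ω = 0 ⇒ θ = ω₀²/(2|α|) = 8764 rad = 1395 rev.

≈ 1390 revolutions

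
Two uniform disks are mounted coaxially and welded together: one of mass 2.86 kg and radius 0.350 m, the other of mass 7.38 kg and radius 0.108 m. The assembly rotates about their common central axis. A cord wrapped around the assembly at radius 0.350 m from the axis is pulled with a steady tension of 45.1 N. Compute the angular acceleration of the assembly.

I = ½M₁R₁² + ½M₂R₂² = ½(2.86)(0.350)² + ½(7.38)(0.108)² = 0.2182 kg·m².
τ = F r = (45.1)(0.350) = 15.79 N·m.
α = τ/I = 15.79/0.2182 = 72.34 rad/s².

α ≈ 72.3 rad/s²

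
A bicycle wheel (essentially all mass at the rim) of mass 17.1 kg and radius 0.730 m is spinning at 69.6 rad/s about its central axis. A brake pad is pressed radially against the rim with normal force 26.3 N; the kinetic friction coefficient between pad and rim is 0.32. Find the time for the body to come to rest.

t ≈ 103 s

I = MR² = (17.1)(0.730)² = 9.113 kg·m².
Friction force f = μN = (0.32)(26.3) = 8.416 N at the rim; torque magnitude τ = fR = 6.144 N·m, opposing ω.
|α| = τ/I = 6.144/9.113 = 0.6742 rad/s² (deceleration).
0 = ω₀ − |α|t ⇒ t = ω₀/|α| = 69.6/0.6742 = 103.2 s.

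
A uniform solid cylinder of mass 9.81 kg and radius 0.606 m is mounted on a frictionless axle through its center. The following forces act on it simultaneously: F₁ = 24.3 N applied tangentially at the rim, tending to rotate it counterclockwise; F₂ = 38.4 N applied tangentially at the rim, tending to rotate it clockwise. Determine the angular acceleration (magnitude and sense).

I = ½MR² = (1/2)(9.81)(0.606)² = 1.801 kg·m².
Taking counterclockwise as positive: τ₁ = +(24.3)(0.606) = +14.73 N·m; τ₂ = −(38.4)(0.606) = −23.27 N·m.
Net torque τ = -8.545 N·m.
α = τ/I = -8.545/1.801 = -4.744 rad/s².

α ≈ 4.74 rad/s², clockwise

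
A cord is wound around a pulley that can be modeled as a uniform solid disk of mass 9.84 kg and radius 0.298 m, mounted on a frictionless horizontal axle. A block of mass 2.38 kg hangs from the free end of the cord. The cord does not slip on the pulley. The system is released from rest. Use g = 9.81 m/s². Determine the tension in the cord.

I = ½MR² = (1/2)(9.84)(0.298)² = 0.4369 kg·m².
Block: mg − T = ma. Pulley: TR = Iα. No-slip: a = αR, so T = (I/R²)a = 4.920·a.
Then mg = (m + 4.920)a, so a = (2.38)(9.81)/(2.38 + 4.920) = 3.198 m/s².
T = 4.920·a = 15.74 N.

T ≈ 15.7 N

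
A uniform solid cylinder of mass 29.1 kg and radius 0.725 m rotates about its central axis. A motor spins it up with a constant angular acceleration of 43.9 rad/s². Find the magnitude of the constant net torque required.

I = ½MR² = (1/2)(29.1)(0.725)² = 7.648 kg·m².
τ = Iα = (7.648)(43.90) = 335.7 N·m.

τ ≈ 336 N·m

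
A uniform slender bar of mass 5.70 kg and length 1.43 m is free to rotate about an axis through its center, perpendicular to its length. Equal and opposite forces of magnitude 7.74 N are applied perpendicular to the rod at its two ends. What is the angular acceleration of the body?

I = (1/12)ML² = (1/12)(5.70)(1.43)² = 0.9713 kg·m².
The couple gives τ = F·(L/2) + F·(L/2) = F L = (7.74)(1.43) = 11.07 N·m.
Newton's second law for rotation, τ = Iα, gives α = τ/I = 11.07/0.9713 = 11.39 rad/s².

α ≈ 11.4 rad/s²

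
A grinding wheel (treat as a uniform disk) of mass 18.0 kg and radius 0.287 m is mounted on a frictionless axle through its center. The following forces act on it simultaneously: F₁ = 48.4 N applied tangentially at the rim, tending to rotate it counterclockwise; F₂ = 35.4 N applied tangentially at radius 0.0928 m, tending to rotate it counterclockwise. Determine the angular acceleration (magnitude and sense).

I = ½MR² = (1/2)(18.0)(0.287)² = 0.7413 kg·m².
Taking counterclockwise as positive: τ₁ = +(48.4)(0.287) = +13.89 N·m; τ₂ = +(35.4)(0.0928) = +3.285 N·m.
Net torque τ = 17.18 N·m.
α = τ/I = 17.18/0.7413 = 23.17 rad/s².

α ≈ 23.2 rad/s², counterclockwise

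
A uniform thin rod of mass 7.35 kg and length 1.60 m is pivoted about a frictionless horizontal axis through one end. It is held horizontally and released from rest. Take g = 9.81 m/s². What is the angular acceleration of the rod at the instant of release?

About the pivot, I = (1/3)ML² = (1/3)(7.35)(1.60)² = 6.272 kg·m².
The weight acts at the center, a distance L/2 = 0.8000 m from the pivot; τ = Mg(L/2) = 57.68 N·m.
α = τ/I = 57.68/6.272 = 9.197 rad/s².
(Equivalently α = (3g/(2L)) = 9.197 rad/s².)

α ≈ 9.20 rad/s²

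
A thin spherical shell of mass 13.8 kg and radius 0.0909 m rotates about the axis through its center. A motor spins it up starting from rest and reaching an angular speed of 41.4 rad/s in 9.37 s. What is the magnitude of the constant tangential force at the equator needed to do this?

F ≈ 3.69 N

I = (2/3)MR² = (2/3)(13.8)(0.0909)² = 0.07602 kg·m².
α = Δω/Δt = (41.4 − 0)/9.37 = 4.418 rad/s².
The required torque is τ = Iα = (0.07602)(4.418) = 0.3359 N·m.
A tangential force at the equator gives τ = FR, so F = τ/R = 0.3359/0.0909 = 3.695 N.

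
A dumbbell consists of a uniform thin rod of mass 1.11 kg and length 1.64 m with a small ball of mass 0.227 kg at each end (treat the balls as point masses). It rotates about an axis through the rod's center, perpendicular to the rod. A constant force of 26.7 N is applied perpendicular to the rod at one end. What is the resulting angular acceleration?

I_rod = (1/12)ML² = (1/12)(1.11)(1.64)² = 0.2488 kg·m².
I_balls = 2·m·(L/2)² = 2(0.227)(0.8200)² = 0.3053 kg·m².
Total I = 0.5541 kg·m².
τ = F·(L/2) = (26.7)(0.820) = 21.89 N·m.
α = τ/I = 21.89/0.5541 = 39.52 rad/s².

α ≈ 39.5 rad/s²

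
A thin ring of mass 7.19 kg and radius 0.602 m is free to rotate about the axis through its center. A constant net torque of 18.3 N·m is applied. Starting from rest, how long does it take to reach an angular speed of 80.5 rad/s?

I = MR² = (7.19)(0.602)² = 2.606 kg·m².
α = τ/I = 18.3/2.606 = 7.023 rad/s².
ω = αt ⇒ t = ω/α = 80.5/7.023 = 11.46 s.

t ≈ 11.5 s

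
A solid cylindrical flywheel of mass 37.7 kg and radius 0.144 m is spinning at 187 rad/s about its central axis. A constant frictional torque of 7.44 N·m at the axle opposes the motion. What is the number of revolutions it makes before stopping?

I = ½MR² = (1/2)(37.7)(0.144)² = 0.3909 kg·m².
The net torque has magnitude 7.44 N·m, opposing ω.
|α| = τ/I = 7.440/0.3909 = 19.03 rad/s² (deceleration).
ω² = ω₀² − 2|α|θ with ω = 0 ⇒ θ = ω₀²/(2|α|) = 918.6 rad = 146.2 rev.

≈ 146 revolutions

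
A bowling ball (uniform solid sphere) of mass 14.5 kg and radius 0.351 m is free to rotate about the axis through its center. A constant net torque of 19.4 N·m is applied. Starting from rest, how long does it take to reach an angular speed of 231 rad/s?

t ≈ 8.51 s

I = (2/5)MR² = (2/5)(14.5)(0.351)² = 0.7146 kg·m².
α = τ/I = 19.4/0.7146 = 27.15 rad/s².
ω = αt ⇒ t = ω/α = 231/27.15 = 8.508 s.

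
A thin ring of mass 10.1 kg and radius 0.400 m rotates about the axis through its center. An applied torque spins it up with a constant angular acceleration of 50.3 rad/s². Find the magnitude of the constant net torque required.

I = MR² = (10.1)(0.400)² = 1.616 kg·m².
τ = Iα = (1.616)(50.30) = 81.28 N·m.

τ ≈ 81.3 N·m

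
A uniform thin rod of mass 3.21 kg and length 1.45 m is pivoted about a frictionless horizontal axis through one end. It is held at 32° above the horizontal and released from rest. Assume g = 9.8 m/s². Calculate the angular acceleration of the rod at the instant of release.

α ≈ 8.60 rad/s²

About the pivot, I = (1/3)ML² = (1/3)(3.21)(1.45)² = 2.250 kg·m².
The weight acts at the center, a distance L/2 = 0.7250 m from the pivot; τ = Mg(L/2) cos 32° = 19.34 N·m.
α = τ/I = 19.34/2.250 = 8.597 rad/s².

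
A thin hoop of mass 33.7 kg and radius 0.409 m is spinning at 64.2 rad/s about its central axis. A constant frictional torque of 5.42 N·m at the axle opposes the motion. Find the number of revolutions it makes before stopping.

I = MR² = (33.7)(0.409)² = 5.637 kg·m².
The net torque has magnitude 5.42 N·m, opposing ω.
|α| = τ/I = 5.420/5.637 = 0.9614 rad/s² (deceleration).
ω² = ω₀² − 2|α|θ with ω = 0 ⇒ θ = ω₀²/(2|α|) = 2143 rad = 341.1 rev.

≈ 341 revolutions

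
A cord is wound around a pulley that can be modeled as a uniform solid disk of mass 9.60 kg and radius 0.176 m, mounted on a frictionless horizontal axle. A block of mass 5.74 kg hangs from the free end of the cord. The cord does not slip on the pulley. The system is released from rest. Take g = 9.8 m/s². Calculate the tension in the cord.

T ≈ 25.6 N

I = ½MR² = (1/2)(9.60)(0.176)² = 0.1487 kg·m².
Block: mg − T = ma. Pulley: TR = Iα. No-slip: a = αR, so T = (I/R²)a = 4.800·a.
Then mg = (m + 4.800)a, so a = (5.74)(9.8)/(5.74 + 4.800) = 5.337 m/s².
T = 4.800·a = 25.62 N.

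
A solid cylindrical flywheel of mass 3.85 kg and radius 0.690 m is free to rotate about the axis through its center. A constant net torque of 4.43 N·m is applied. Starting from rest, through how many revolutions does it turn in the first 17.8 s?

I = ½MR² = (1/2)(3.85)(0.690)² = 0.9165 kg·m².
α = τ/I = 4.43/0.9165 = 4.834 rad/s².
θ = ½αt² = ½(4.834)(17.8)² = 765.7 rad.
Revolutions = θ/(2π) = 121.9.

≈ 122 revolutions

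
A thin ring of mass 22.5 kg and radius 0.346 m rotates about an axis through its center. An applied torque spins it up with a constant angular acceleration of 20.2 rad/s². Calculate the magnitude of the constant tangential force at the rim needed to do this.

I = MR² = (22.5)(0.346)² = 2.694 kg·m².
The required torque is τ = Iα = (2.694)(20.20) = 54.41 N·m.
A tangential force at the rim gives τ = FR, so F = τ/R = 54.41/0.346 = 157.3 N.

F ≈ 157 N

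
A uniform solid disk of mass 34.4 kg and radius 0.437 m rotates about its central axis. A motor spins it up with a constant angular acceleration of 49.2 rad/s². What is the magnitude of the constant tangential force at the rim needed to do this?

I = ½MR² = (1/2)(34.4)(0.437)² = 3.285 kg·m².
The required torque is τ = Iα = (3.285)(49.20) = 161.6 N·m.
A tangential force at the rim gives τ = FR, so F = τ/R = 161.6/0.437 = 369.8 N.

F ≈ 370 N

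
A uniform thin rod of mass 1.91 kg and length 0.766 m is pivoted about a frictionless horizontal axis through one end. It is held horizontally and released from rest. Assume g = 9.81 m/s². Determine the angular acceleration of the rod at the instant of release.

About the pivot, I = (1/3)ML² = (1/3)(1.91)(0.766)² = 0.3736 kg·m².
The weight acts at the center, a distance L/2 = 0.3830 m from the pivot; τ = Mg(L/2) = 7.176 N·m.
α = τ/I = 7.176/0.3736 = 19.21 rad/s².

α ≈ 19.2 rad/s²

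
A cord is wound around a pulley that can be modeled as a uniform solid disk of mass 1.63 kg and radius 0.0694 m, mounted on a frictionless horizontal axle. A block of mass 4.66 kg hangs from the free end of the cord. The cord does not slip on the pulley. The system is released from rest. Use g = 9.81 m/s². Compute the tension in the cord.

T ≈ 6.81 N

I = ½MR² = (1/2)(1.63)(0.0694)² = 0.003925 kg·m².
Block: mg − T = ma. Pulley: TR = Iα. No-slip: a = αR, so T = (I/R²)a = 0.8150·a.
Then mg = (m + 0.8150)a, so a = (4.66)(9.81)/(4.66 + 0.8150) = 8.350 m/s².
T = 0.8150·a = 6.805 N.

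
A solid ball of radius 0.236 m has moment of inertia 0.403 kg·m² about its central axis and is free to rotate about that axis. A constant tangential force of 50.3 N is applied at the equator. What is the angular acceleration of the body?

α ≈ 29.5 rad/s²

τ = F R = (50.3)(0.236) = 11.87 N·m.
Newton's second law for rotation, τ = Iα, gives α = τ/I = 11.87/0.4030 = 29.46 rad/s².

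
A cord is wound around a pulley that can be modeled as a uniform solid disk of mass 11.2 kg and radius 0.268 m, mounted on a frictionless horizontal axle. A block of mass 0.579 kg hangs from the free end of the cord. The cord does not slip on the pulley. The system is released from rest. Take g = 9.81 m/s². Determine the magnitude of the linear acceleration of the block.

I = ½MR² = (1/2)(11.2)(0.268)² = 0.4022 kg·m².
Block: mg − T = ma. Pulley: TR = Iα. No-slip: a = αR, so T = (I/R²)a = 5.600·a.
Then mg = (m + 5.600)a, so a = (0.579)(9.81)/(0.579 + 5.600) = 0.9192 m/s².

a ≈ 0.919 m/s²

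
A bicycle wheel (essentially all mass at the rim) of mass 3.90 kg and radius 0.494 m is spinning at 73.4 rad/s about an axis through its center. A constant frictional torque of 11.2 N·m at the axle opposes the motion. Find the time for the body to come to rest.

t ≈ 6.24 s

I = MR² = (3.90)(0.494)² = 0.9517 kg·m².
The net torque has magnitude 11.2 N·m, opposing ω.
|α| = τ/I = 11.20/0.9517 = 11.77 rad/s² (deceleration).
0 = ω₀ − |α|t ⇒ t = ω₀/|α| = 73.4/11.77 = 6.237 s.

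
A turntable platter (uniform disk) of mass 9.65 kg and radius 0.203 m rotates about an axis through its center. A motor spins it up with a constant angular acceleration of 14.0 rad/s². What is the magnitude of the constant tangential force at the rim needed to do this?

I = ½MR² = (1/2)(9.65)(0.203)² = 0.1988 kg·m².
The required torque is τ = Iα = (0.1988)(14.00) = 2.784 N·m.
A tangential force at the rim gives τ = FR, so F = τ/R = 2.784/0.203 = 13.71 N.

F ≈ 13.7 N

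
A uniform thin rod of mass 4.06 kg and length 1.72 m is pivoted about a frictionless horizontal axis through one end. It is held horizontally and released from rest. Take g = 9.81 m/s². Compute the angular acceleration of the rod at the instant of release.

About the pivot, I = (1/3)ML² = (1/3)(4.06)(1.72)² = 4.004 kg·m².
The weight acts at the center, a distance L/2 = 0.8600 m from the pivot; τ = Mg(L/2) = 34.25 N·m.
α = τ/I = 34.25/4.004 = 8.555 rad/s².

α ≈ 8.56 rad/s²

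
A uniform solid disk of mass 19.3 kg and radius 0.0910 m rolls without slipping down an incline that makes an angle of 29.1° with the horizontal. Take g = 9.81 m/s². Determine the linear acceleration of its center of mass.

a ≈ 3.18 m/s²

Translation along the incline: Mg sinθ − f = Ma.
Rotation about the center: fR = Iα with I = ½MR². No-slip gives a = αR, so f = (I/R²)a = (1/2)M a.
Substituting: Mg sinθ = (1 + 0.5000)Ma, so a = g sinθ/(1 + 0.5000) = (9.81) sin 29.1° / 1.500 = 3.181 m/s².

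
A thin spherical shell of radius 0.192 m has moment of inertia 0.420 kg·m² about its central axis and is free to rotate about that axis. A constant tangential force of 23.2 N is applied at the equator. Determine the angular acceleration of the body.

τ = F R = (23.2)(0.192) = 4.454 N·m.
From τ = Iα: α = 4.454/0.4200 = 10.61 rad/s².

α ≈ 10.6 rad/s²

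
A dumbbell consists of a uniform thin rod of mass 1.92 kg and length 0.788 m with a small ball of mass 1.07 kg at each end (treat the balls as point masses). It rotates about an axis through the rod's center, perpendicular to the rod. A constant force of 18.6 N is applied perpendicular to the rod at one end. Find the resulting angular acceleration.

I_rod = (1/12)ML² = (1/12)(1.92)(0.788)² = 0.09935 kg·m².
I_balls = 2·m·(L/2)² = 2(1.07)(0.3940)² = 0.3322 kg·m².
Total I = 0.4316 kg·m².
τ = F·(L/2) = (18.6)(0.394) = 7.328 N·m.
α = τ/I = 7.328/0.4316 = 16.98 rad/s².

α ≈ 17.0 rad/s²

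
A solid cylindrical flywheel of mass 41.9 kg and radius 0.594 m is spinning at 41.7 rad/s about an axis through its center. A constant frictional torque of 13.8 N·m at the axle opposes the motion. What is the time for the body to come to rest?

t ≈ 22.3 s

I = ½MR² = (1/2)(41.9)(0.594)² = 7.392 kg·m².
The net torque has magnitude 13.8 N·m, opposing ω.
|α| = τ/I = 13.80/7.392 = 1.867 rad/s² (deceleration).
0 = ω₀ − |α|t ⇒ t = ω₀/|α| = 41.7/1.867 = 22.34 s.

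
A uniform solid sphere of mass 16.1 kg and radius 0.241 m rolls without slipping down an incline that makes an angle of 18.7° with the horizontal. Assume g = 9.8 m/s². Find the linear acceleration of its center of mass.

Translation along the incline: Mg sinθ − f = Ma.
Rotation about the center: fR = Iα with I = (2/5)MR². No-slip gives a = αR, so f = (I/R²)a = (2/5)M a.
Substituting: Mg sinθ = (1 + 0.4000)Ma, so a = g sinθ/(1 + 0.4000) = (9.8) sin 18.7° / 1.400 = 2.244 m/s².

a ≈ 2.24 m/s²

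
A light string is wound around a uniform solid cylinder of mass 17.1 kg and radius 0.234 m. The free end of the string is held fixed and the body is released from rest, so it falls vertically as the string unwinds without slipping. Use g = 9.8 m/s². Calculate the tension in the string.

T ≈ 55.9 N

Translation: Mg − T = Ma. Rotation about the center: TR = Iα with I = ½MR².
With a = αR: T = (I/R²)a = (1/2)M a, so Mg = (1 + 0.5000)Ma.
a = g/(1 + 0.5000) = 9.8/1.500 = 6.533 m/s².
T = 0.5000·M·a = (0.5000)(17.1)(6.533) = 55.86 N.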